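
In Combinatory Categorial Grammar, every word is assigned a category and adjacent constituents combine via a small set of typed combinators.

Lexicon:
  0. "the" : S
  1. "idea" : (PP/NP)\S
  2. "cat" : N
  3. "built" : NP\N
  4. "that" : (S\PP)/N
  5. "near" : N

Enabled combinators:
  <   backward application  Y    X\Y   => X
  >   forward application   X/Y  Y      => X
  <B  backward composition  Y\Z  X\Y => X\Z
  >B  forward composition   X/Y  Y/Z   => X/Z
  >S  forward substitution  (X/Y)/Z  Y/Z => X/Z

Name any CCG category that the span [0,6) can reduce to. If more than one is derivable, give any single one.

S

[0,6] S   <
  [0,4] PP   >
    [0,2] PP/NP   <
      [0,1] "the" : S
      [1,2] "idea" : (PP/NP)\S
    [2,4] NP   <
      [2,3] "cat" : N
      [3,4] "built" : NP\N
  [4,6] S\PP   >
    [4,5] "that" : (S\PP)/N
    [5,6] "near" : N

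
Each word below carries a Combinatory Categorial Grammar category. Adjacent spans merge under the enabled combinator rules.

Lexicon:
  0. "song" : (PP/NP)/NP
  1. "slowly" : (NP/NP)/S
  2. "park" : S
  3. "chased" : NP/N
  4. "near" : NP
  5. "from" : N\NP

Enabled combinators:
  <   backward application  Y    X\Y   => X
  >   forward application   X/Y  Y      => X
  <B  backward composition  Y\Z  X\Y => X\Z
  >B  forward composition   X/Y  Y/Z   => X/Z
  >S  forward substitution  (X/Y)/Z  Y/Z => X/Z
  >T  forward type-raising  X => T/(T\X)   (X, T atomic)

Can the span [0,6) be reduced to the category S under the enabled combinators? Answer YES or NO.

NO

(PP/NP)/NP (NP/NP)/S S NP/N NP N\NP
CKY chart[0,6] = {(PP/NP)/(NP\NP), (PP/NP)/(N\N), N/(N\PP), NP/(NP\PP), PP, PP/(NP\NP), PP/(N\N), PP/(PP\PP), PP/NP, S/(S\PP)}; S ∉ chart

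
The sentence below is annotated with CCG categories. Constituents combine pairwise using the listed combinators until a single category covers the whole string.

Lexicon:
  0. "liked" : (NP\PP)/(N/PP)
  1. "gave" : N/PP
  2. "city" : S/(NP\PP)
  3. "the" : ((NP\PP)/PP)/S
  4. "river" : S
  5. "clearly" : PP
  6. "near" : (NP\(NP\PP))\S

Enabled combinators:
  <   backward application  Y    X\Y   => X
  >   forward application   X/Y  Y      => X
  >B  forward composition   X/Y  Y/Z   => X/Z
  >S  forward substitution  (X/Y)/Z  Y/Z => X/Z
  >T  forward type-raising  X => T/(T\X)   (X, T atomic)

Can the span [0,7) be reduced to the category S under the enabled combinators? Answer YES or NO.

NO

(NP\PP)/(N/PP) N/PP S/(NP\PP) ((NP\PP)/PP)/S S PP (NP\(NP\PP))\S
CKY chart[0,7] = {N/(N\NP), NP, NP/(NP\NP), PP/(PP\NP), S/(S\NP)}; S ∉ chart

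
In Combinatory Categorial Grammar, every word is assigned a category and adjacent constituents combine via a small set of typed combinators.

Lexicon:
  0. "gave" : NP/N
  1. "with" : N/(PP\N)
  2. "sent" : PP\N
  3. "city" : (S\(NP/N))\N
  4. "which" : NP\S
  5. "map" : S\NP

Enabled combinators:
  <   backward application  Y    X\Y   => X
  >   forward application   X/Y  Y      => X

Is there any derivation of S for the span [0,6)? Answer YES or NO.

YES

[0,6] S   <
  [0,5] NP   <
    [0,4] S   <
      [0,1] "gave" : NP/N
      [1,4] S\(NP/N)   <
        [1,3] N   >
          [1,2] "with" : N/(PP\N)
          [2,3] "sent" : PP\N
        [3,4] "city" : (S\(NP/N))\N
    [4,5] "which" : NP\S
  [5,6] "map" : S\NP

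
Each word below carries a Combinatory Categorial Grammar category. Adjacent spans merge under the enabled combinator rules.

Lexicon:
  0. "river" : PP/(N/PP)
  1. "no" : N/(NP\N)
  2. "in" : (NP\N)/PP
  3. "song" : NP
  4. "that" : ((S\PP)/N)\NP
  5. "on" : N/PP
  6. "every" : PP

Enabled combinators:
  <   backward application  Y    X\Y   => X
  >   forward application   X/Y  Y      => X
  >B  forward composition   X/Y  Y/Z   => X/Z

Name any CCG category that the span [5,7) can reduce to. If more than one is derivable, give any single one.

[0,7] S   <
  [0,3] PP   >
    [0,1] "river" : PP/(N/PP)
    [1,3] N/PP   >B
      [1,2] "no" : N/(NP\N)
      [2,3] "in" : (NP\N)/PP
  [3,7] S\PP   >
    [3,5] (S\PP)/N   <
      [3,4] "song" : NP
      [4,5] "that" : ((S\PP)/N)\NP
    [5,7] N   >
      [5,6] "on" : N/PP
      [6,7] "every" : PP

N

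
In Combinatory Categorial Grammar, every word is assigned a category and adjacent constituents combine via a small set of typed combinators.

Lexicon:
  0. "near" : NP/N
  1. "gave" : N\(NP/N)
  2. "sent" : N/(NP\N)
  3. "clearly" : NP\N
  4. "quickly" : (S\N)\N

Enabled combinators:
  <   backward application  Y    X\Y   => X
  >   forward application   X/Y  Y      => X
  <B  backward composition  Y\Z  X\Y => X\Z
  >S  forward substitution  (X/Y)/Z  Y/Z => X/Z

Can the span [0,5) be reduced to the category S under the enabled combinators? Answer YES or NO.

YES

[0,5] S   <
  [0,2] N   <
    [0,1] "near" : NP/N
    [1,2] "gave" : N\(NP/N)
  [2,5] S\N   <
    [2,4] N   >
      [2,3] "sent" : N/(NP\N)
      [3,4] "clearly" : NP\N
    [4,5] "quickly" : (S\N)\N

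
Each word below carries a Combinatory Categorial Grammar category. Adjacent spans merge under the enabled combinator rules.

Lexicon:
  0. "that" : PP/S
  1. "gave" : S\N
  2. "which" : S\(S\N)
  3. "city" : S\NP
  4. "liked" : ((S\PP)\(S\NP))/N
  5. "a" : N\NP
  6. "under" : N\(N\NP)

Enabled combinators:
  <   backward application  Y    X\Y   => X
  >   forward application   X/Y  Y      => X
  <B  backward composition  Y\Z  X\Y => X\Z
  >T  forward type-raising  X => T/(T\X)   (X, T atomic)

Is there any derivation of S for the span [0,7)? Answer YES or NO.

[0,7] S   <
  [0,3] PP   >
    [0,1] "that" : PP/S
    [1,3] S   <
      [1,2] "gave" : S\N
      [2,3] "which" : S\(S\N)
  [3,7] S\PP   <
    [3,4] "city" : S\NP
    [4,7] (S\PP)\(S\NP)   >
      [4,5] "liked" : ((S\PP)\(S\NP))/N
      [5,7] N   <
        [5,6] "a" : N\NP
        [6,7] "under" : N\(N\NP)

YES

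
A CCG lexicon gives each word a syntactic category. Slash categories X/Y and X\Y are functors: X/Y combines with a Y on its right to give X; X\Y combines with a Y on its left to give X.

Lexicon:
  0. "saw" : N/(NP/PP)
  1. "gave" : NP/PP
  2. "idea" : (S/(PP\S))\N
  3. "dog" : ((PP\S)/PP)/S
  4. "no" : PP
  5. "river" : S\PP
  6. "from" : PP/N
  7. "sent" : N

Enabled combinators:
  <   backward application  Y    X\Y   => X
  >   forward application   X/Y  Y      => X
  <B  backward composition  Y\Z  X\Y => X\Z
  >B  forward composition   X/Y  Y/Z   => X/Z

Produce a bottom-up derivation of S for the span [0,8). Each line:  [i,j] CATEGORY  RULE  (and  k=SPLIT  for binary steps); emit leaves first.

[0,8] S   >
  [0,6] S/PP   >B
    [0,3] S/(PP\S)   <
      [0,2] N   >
        [0,1] "saw" : N/(NP/PP)
        [1,2] "gave" : NP/PP
      [2,3] "idea" : (S/(PP\S))\N
    [3,6] (PP\S)/PP   >
      [3,4] "dog" : ((PP\S)/PP)/S
      [4,6] S   <
        [4,5] "no" : PP
        [5,6] "river" : S\PP
  [6,8] PP   >
    [6,7] "from" : PP/N
    [7,8] "sent" : N

[0,1] N/(NP/PP)  lex  "saw"
[1,2] NP/PP  lex  "gave"
[0,2] N  >  k=1
[2,3] (S/(PP\S))\N  lex  "idea"
[0,3] S/(PP\S)  <  k=2
[3,4] ((PP\S)/PP)/S  lex  "dog"
[4,5] PP  lex  "no"
[5,6] S\PP  lex  "river"
[4,6] S  <  k=5
[3,6] (PP\S)/PP  >  k=4
[0,6] S/PP  >B  k=3
[6,7] PP/N  lex  "from"
[7,8] N  lex  "sent"
[6,8] PP  >  k=7
[0,8] S  >  k=6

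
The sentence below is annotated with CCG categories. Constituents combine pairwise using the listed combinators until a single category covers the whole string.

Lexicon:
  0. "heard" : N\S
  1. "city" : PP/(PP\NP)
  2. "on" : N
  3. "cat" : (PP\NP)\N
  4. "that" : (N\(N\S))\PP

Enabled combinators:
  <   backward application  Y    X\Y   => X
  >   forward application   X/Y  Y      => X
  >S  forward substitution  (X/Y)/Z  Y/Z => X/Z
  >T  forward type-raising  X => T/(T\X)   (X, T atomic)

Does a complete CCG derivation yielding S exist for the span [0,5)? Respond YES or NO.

N\S PP/(PP\NP) N (PP\NP)\N (N\(N\S))\PP
CKY chart[0,5] = {N, N/(N\N), NP/(NP\N), PP/(PP\N), S/(S\N)}; S ∉ chart

NO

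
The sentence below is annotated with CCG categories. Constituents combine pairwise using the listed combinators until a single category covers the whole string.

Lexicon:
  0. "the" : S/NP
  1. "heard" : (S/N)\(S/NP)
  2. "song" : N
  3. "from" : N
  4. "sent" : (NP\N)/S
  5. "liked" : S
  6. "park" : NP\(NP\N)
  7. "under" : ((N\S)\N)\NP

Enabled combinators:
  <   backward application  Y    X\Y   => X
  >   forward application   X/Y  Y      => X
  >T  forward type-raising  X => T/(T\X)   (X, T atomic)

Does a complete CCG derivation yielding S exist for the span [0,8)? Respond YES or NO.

NO

S/NP (S/N)\(S/NP) N N (NP\N)/S S NP\(NP\N) ((N\S)\N)\NP
CKY chart[0,8] = {N, N/(N\N), NP/(NP\N), PP/(PP\N), S/(S\N)}; S ∉ chart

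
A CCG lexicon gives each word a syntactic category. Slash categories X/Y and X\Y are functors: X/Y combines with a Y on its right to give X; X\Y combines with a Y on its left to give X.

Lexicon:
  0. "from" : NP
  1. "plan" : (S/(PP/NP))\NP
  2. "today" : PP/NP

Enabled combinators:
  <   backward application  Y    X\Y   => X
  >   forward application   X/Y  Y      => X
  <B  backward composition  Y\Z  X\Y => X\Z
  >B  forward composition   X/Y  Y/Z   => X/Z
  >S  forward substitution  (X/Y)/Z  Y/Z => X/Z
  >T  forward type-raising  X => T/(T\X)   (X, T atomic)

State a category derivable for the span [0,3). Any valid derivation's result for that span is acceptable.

S

[0,3] S   >
  [0,2] S/(PP/NP)   <
    [0,1] "from" : NP
    [1,2] "plan" : (S/(PP/NP))\NP
  [2,3] "today" : PP/NP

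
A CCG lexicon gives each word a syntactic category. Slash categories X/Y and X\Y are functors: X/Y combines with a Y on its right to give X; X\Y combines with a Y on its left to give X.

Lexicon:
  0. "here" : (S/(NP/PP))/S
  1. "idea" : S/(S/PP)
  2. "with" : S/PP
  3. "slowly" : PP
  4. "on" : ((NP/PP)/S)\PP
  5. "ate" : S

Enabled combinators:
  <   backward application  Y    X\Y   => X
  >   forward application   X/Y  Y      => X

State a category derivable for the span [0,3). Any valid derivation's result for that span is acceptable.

S/(NP/PP)

[0,6] S   >
  [0,3] S/(NP/PP)   >
    [0,1] "here" : (S/(NP/PP))/S
    [1,3] S   >
      [1,2] "idea" : S/(S/PP)
      [2,3] "with" : S/PP
  [3,6] NP/PP   >
    [3,5] (NP/PP)/S   <
      [3,4] "slowly" : PP
      [4,5] "on" : ((NP/PP)/S)\PP
    [5,6] "ate" : S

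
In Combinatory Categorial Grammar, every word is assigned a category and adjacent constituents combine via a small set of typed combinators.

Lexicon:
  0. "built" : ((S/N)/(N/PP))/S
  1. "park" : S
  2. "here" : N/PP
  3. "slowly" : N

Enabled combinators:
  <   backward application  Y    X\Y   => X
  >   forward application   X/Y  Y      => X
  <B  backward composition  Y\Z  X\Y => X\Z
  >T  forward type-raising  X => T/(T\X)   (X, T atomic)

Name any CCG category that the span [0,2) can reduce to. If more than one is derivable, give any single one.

(S/N)/(N/PP)

[0,4] S   >
  [0,3] S/N   >
    [0,2] (S/N)/(N/PP)   >
      [0,1] "built" : ((S/N)/(N/PP))/S
      [1,2] "park" : S
    [2,3] "here" : N/PP
  [3,4] "slowly" : N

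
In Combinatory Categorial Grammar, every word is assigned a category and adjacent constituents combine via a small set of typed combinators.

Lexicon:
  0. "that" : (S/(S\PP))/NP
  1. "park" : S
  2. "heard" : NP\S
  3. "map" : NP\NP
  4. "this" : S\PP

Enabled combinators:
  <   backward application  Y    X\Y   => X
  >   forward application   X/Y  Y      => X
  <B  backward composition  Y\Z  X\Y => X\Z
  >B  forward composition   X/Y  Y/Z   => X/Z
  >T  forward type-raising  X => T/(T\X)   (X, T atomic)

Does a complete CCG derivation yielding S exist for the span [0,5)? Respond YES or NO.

[0,5] S   >
  [0,4] S/(S\PP)   >
    [0,1] "that" : (S/(S\PP))/NP
    [1,4] NP   >
      [1,2] NP/(NP\S)   >T
        [1,2] "park" : S
      [2,4] NP\S   <B
        [2,3] "heard" : NP\S
        [3,4] "map" : NP\NP
  [4,5] "this" : S\PP

YES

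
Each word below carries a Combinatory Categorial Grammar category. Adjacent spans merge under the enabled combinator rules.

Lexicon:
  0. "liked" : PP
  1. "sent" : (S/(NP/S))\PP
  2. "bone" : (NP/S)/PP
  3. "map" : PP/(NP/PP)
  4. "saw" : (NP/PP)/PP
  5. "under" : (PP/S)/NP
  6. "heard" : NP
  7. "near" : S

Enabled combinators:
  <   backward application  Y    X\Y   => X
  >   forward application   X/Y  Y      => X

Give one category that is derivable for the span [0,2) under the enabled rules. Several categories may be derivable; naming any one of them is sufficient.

S/(NP/S)

[0,8] S   >
  [0,2] S/(NP/S)   <
    [0,1] "liked" : PP
    [1,2] "sent" : (S/(NP/S))\PP
  [2,8] NP/S   >
    [2,3] "bone" : (NP/S)/PP
    [3,8] PP   >
      [3,4] "map" : PP/(NP/PP)
      [4,8] NP/PP   >
        [4,5] "saw" : (NP/PP)/PP
        [5,8] PP   >
          [5,7] PP/S   >
            [5,6] "under" : (PP/S)/NP
            [6,7] "heard" : NP
          [7,8] "near" : S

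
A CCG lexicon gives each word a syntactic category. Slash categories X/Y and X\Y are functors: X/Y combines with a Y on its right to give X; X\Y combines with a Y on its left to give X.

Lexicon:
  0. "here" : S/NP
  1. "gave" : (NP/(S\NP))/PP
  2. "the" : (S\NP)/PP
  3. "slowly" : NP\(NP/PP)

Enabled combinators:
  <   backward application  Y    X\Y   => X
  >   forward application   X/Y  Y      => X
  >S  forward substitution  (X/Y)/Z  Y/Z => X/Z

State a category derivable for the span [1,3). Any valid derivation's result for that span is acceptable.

NP/PP

[0,4] S   >
  [0,1] "here" : S/NP
  [1,4] NP   <
    [1,3] NP/PP   >S
      [1,2] "gave" : (NP/(S\NP))/PP
      [2,3] "the" : (S\NP)/PP
    [3,4] "slowly" : NP\(NP/PP)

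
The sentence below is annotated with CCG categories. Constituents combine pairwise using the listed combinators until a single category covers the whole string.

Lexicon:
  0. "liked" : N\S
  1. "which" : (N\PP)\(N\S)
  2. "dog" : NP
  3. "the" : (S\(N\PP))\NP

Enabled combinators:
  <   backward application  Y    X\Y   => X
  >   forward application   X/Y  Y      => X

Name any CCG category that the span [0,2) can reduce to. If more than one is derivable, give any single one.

N\PP

[0,4] S   <
  [0,2] N\PP   <
    [0,1] "liked" : N\S
    [1,2] "which" : (N\PP)\(N\S)
  [2,4] S\(N\PP)   <
    [2,3] "dog" : NP
    [3,4] "the" : (S\(N\PP))\NP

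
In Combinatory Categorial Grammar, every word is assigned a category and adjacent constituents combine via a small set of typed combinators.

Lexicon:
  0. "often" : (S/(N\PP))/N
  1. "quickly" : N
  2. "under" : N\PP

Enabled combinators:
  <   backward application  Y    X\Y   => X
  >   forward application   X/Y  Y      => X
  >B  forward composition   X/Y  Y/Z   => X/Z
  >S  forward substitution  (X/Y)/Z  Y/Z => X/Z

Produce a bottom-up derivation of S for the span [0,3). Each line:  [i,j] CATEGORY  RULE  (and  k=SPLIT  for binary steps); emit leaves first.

[0,1] (S/(N\PP))/N  lex  "often"
[1,2] N  lex  "quickly"
[0,2] S/(N\PP)  >  k=1
[2,3] N\PP  lex  "under"
[0,3] S  >  k=2

[0,3] S   >
  [0,2] S/(N\PP)   >
    [0,1] "often" : (S/(N\PP))/N
    [1,2] "quickly" : N
  [2,3] "under" : N\PP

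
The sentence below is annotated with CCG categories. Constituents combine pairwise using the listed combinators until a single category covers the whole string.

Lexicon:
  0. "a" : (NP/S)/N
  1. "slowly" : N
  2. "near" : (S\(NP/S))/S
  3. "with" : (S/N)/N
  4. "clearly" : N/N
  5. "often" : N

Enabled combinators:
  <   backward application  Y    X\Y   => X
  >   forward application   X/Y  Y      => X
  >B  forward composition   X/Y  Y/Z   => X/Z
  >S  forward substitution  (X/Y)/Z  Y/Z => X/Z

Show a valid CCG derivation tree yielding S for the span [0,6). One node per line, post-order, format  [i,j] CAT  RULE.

[0,6] S   <
  [0,2] NP/S   >
    [0,1] "a" : (NP/S)/N
    [1,2] "slowly" : N
  [2,6] S\(NP/S)   >
    [2,3] "near" : (S\(NP/S))/S
    [3,6] S   >
      [3,5] S/N   >S
        [3,4] "with" : (S/N)/N
        [4,5] "clearly" : N/N
      [5,6] "often" : N

[0,1] (NP/S)/N  lex  "a"
[1,2] N  lex  "slowly"
[0,2] NP/S  >  k=1
[2,3] (S\(NP/S))/S  lex  "near"
[3,4] (S/N)/N  lex  "with"
[4,5] N/N  lex  "clearly"
[3,5] S/N  >S  k=4
[5,6] N  lex  "often"
[3,6] S  >  k=5
[2,6] S\(NP/S)  >  k=3
[0,6] S  <  k=2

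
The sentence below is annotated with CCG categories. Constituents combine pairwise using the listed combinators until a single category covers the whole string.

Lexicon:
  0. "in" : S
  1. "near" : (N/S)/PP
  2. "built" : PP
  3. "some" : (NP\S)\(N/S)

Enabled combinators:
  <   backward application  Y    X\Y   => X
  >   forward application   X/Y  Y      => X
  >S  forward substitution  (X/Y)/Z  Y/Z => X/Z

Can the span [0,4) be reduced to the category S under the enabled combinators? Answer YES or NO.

NO

S (N/S)/PP PP (NP\S)\(N/S)
CKY chart[0,4] = {NP}; S ∉ chart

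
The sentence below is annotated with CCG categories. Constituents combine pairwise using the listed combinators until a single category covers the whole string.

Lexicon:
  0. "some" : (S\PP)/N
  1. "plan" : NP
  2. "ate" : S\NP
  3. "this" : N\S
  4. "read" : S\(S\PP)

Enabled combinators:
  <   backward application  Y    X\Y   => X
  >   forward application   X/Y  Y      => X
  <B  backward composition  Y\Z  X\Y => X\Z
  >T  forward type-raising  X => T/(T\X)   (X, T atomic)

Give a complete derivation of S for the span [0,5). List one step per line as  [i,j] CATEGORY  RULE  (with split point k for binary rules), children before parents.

[0,5] S   <
  [0,4] S\PP   >
    [0,1] "some" : (S\PP)/N
    [1,4] N   <
      [1,3] S   >
        [1,2] S/(S\NP)   >T
          [1,2] "plan" : NP
        [2,3] "ate" : S\NP
      [3,4] "this" : N\S
  [4,5] "read" : S\(S\PP)

[0,1] (S\PP)/N  lex  "some"
[1,2] NP  lex  "plan"
[1,2] S/(S\NP)  >T
[2,3] S\NP  lex  "ate"
[1,3] S  >  k=2
[3,4] N\S  lex  "this"
[1,4] N  <  k=3
[0,4] S\PP  >  k=1
[4,5] S\(S\PP)  lex  "read"
[0,5] S  <  k=4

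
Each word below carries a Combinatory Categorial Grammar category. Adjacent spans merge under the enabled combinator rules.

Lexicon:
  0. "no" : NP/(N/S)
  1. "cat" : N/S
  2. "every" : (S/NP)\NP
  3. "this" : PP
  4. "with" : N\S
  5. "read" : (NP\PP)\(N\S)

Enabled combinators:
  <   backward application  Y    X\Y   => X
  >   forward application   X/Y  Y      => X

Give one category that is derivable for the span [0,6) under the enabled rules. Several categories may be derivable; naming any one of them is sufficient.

[0,6] S   >
  [0,3] S/NP   <
    [0,2] NP   >
      [0,1] "no" : NP/(N/S)
      [1,2] "cat" : N/S
    [2,3] "every" : (S/NP)\NP
  [3,6] NP   <
    [3,4] "this" : PP
    [4,6] NP\PP   <
      [4,5] "with" : N\S
      [5,6] "read" : (NP\PP)\(N\S)

S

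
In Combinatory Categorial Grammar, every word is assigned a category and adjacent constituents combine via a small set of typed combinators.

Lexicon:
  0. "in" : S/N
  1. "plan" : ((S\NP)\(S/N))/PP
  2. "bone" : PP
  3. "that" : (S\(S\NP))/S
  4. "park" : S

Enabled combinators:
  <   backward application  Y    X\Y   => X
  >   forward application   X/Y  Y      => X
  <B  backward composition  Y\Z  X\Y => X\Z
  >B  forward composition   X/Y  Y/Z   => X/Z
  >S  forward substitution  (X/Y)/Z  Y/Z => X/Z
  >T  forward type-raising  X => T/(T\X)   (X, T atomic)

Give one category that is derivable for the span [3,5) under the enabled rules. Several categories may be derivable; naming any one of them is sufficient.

[0,5] S   <
  [0,3] S\NP   <
    [0,1] "in" : S/N
    [1,3] (S\NP)\(S/N)   >
      [1,2] "plan" : ((S\NP)\(S/N))/PP
      [2,3] "bone" : PP
  [3,5] S\(S\NP)   >
    [3,4] "that" : (S\(S\NP))/S
    [4,5] "park" : S

S\(S\NP)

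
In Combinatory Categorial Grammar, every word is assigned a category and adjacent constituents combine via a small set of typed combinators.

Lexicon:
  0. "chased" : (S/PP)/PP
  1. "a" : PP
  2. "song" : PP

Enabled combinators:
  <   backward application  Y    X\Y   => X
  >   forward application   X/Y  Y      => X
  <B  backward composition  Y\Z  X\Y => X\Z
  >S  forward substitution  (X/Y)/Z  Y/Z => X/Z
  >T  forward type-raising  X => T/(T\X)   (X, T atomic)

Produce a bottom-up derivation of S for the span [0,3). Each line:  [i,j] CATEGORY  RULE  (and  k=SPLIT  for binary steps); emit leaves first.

[0,3] S   >
  [0,2] S/PP   >
    [0,1] "chased" : (S/PP)/PP
    [1,2] "a" : PP
  [2,3] "song" : PP

[0,1] (S/PP)/PP  lex  "chased"
[1,2] PP  lex  "a"
[0,2] S/PP  >  k=1
[2,3] PP  lex  "song"
[0,3] S  >  k=2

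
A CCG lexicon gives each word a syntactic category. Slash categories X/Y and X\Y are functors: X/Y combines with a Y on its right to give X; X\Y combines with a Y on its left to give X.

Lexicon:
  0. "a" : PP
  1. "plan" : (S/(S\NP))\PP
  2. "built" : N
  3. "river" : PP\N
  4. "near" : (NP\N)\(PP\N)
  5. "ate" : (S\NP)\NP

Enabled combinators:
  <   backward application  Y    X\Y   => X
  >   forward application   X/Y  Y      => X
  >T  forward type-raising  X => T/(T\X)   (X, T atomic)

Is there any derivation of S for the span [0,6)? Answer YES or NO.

YES

[0,6] S   >
  [0,2] S/(S\NP)   <
    [0,1] "a" : PP
    [1,2] "plan" : (S/(S\NP))\PP
  [2,6] S\NP   <
    [2,5] NP   <
      [2,3] "built" : N
      [3,5] NP\N   <
        [3,4] "river" : PP\N
        [4,5] "near" : (NP\N)\(PP\N)
    [5,6] "ate" : (S\NP)\NP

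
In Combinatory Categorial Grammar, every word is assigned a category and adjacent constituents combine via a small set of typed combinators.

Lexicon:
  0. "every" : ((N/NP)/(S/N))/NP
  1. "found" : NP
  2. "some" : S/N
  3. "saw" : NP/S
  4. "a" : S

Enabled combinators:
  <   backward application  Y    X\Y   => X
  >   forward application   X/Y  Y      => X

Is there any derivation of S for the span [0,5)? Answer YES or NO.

NO

((N/NP)/(S/N))/NP NP S/N NP/S S
CKY chart[0,5] = {N}; S ∉ chart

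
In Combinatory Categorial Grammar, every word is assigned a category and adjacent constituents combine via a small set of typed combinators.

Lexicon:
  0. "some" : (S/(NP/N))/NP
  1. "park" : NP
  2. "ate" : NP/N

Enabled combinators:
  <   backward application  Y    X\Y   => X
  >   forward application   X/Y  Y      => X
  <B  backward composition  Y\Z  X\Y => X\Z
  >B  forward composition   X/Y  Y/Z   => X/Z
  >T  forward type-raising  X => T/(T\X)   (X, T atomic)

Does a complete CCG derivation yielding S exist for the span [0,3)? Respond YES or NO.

YES

[0,3] S   >
  [0,2] S/(NP/N)   >
    [0,1] "some" : (S/(NP/N))/NP
    [1,2] "park" : NP
  [2,3] "ate" : NP/N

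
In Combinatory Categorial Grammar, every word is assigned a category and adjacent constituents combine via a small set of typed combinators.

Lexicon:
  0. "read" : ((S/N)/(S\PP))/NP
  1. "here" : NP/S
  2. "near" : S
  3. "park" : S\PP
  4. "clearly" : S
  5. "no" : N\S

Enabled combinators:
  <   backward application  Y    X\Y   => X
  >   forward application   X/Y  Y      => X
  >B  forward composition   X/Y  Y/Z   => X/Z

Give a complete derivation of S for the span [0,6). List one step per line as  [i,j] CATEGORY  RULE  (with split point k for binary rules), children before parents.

[0,1] ((S/N)/(S\PP))/NP  lex  "read"
[1,2] NP/S  lex  "here"
[2,3] S  lex  "near"
[1,3] NP  >  k=2
[0,3] (S/N)/(S\PP)  >  k=1
[3,4] S\PP  lex  "park"
[0,4] S/N  >  k=3
[4,5] S  lex  "clearly"
[5,6] N\S  lex  "no"
[4,6] N  <  k=5
[0,6] S  >  k=4

[0,6] S   >
  [0,4] S/N   >
    [0,3] (S/N)/(S\PP)   >
      [0,1] "read" : ((S/N)/(S\PP))/NP
      [1,3] NP   >
        [1,2] "here" : NP/S
        [2,3] "near" : S
    [3,4] "park" : S\PP
  [4,6] N   <
    [4,5] "clearly" : S
    [5,6] "no" : N\S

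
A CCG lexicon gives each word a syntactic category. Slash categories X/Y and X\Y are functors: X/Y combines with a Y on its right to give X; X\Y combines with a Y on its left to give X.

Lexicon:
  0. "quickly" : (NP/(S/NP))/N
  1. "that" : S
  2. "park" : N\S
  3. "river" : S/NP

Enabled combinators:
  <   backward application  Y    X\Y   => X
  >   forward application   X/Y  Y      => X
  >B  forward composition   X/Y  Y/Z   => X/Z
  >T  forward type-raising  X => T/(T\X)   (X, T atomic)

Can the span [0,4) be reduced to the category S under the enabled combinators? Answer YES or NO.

NO

(NP/(S/NP))/N S N\S S/NP
CKY chart[0,4] = {N/(N\NP), NP, NP/(NP\NP), PP/(PP\NP), S/(S\NP)}; S ∉ chart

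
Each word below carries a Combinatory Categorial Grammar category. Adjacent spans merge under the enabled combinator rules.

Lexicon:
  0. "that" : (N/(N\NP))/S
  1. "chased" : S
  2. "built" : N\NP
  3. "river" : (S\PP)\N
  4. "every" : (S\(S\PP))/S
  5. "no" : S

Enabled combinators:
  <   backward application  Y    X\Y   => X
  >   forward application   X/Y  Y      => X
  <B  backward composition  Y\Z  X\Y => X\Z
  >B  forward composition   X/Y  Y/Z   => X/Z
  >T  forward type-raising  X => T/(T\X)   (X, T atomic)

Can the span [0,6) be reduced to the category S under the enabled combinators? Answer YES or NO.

YES

[0,6] S   <
  [0,4] S\PP   <
    [0,3] N   >
      [0,2] N/(N\NP)   >
        [0,1] "that" : (N/(N\NP))/S
        [1,2] "chased" : S
      [2,3] "built" : N\NP
    [3,4] "river" : (S\PP)\N
  [4,6] S\(S\PP)   >
    [4,5] "every" : (S\(S\PP))/S
    [5,6] "no" : S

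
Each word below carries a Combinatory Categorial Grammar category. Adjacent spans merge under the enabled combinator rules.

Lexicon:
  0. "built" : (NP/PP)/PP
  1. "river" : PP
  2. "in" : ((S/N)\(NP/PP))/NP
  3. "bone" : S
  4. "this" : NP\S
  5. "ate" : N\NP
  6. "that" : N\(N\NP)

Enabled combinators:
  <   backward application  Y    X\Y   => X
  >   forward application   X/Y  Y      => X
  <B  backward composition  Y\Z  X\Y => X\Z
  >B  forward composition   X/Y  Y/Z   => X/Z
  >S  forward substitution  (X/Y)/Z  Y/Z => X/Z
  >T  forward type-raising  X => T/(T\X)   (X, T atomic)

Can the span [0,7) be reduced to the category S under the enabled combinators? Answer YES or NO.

[0,7] S   >
  [0,5] S/N   <
    [0,2] NP/PP   >
      [0,1] "built" : (NP/PP)/PP
      [1,2] "river" : PP
    [2,5] (S/N)\(NP/PP)   >
      [2,3] "in" : ((S/N)\(NP/PP))/NP
      [3,5] NP   >
        [3,4] NP/(NP\S)   >T
          [3,4] "bone" : S
        [4,5] "this" : NP\S
  [5,7] N   <
    [5,6] "ate" : N\NP
    [6,7] "that" : N\(N\NP)

YES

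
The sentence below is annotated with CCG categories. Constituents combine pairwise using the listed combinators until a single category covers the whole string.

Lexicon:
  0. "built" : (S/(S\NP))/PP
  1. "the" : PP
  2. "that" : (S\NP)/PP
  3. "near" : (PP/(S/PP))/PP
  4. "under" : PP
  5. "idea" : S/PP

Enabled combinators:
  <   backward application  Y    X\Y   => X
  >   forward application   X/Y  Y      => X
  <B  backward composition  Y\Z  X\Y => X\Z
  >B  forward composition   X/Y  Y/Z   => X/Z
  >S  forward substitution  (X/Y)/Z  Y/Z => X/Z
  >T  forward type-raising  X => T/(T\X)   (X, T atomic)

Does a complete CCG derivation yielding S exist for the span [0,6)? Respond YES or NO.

YES

[0,6] S   >
  [0,2] S/(S\NP)   >
    [0,1] "built" : (S/(S\NP))/PP
    [1,2] "the" : PP
  [2,6] S\NP   >
    [2,3] "that" : (S\NP)/PP
    [3,6] PP   >
      [3,5] PP/(S/PP)   >
        [3,4] "near" : (PP/(S/PP))/PP
        [4,5] "under" : PP
      [5,6] "idea" : S/PP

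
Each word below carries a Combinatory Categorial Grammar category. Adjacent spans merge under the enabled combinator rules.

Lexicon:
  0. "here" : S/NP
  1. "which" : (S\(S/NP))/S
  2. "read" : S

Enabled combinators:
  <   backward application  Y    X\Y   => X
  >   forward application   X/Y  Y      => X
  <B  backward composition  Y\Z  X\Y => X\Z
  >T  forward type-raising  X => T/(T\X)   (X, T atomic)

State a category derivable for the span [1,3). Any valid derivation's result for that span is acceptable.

S\(S/NP)

[0,3] S   <
  [0,1] "here" : S/NP
  [1,3] S\(S/NP)   >
    [1,2] "which" : (S\(S/NP))/S
    [2,3] "read" : S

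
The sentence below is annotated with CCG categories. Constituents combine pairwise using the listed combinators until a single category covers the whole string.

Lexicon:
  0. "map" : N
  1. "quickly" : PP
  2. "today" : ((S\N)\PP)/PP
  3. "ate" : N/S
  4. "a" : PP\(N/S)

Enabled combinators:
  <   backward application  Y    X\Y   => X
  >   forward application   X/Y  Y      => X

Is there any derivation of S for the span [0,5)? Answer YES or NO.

[0,5] S   <
  [0,1] "map" : N
  [1,5] S\N   <
    [1,2] "quickly" : PP
    [2,5] (S\N)\PP   >
      [2,3] "today" : ((S\N)\PP)/PP
      [3,5] PP   <
        [3,4] "ate" : N/S
        [4,5] "a" : PP\(N/S)

YES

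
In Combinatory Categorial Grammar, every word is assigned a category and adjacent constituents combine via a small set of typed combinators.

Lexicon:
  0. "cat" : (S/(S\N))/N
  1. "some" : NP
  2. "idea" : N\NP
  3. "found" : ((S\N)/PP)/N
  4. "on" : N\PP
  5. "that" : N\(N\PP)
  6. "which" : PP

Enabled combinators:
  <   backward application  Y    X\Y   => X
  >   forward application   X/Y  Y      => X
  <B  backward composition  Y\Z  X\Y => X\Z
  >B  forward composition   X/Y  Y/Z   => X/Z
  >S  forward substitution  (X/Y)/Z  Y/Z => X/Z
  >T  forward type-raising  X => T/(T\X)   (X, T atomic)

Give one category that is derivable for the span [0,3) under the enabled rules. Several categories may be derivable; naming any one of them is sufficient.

S/(S\N)

[0,7] S   >
  [0,3] S/(S\N)   >
    [0,1] "cat" : (S/(S\N))/N
    [1,3] N   >
      [1,2] N/(N\NP)   >T
        [1,2] "some" : NP
      [2,3] "idea" : N\NP
  [3,7] S\N   >
    [3,6] (S\N)/PP   >
      [3,4] "found" : ((S\N)/PP)/N
      [4,6] N   <
        [4,5] "on" : N\PP
        [5,6] "that" : N\(N\PP)
    [6,7] "which" : PP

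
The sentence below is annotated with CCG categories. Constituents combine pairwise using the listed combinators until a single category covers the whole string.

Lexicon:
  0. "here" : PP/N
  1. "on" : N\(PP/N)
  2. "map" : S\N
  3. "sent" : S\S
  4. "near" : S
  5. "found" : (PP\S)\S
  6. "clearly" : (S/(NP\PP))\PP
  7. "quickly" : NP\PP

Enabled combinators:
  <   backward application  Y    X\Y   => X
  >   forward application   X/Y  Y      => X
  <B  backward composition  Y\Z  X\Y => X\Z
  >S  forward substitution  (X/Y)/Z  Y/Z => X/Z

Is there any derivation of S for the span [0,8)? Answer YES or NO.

YES

[0,8] S   >
  [0,7] S/(NP\PP)   <
    [0,6] PP   <
      [0,4] S   <
        [0,2] N   <
          [0,1] "here" : PP/N
          [1,2] "on" : N\(PP/N)
        [2,4] S\N   <B
          [2,3] "map" : S\N
          [3,4] "sent" : S\S
      [4,6] PP\S   <
        [4,5] "near" : S
        [5,6] "found" : (PP\S)\S
    [6,7] "clearly" : (S/(NP\PP))\PP
  [7,8] "quickly" : NP\PP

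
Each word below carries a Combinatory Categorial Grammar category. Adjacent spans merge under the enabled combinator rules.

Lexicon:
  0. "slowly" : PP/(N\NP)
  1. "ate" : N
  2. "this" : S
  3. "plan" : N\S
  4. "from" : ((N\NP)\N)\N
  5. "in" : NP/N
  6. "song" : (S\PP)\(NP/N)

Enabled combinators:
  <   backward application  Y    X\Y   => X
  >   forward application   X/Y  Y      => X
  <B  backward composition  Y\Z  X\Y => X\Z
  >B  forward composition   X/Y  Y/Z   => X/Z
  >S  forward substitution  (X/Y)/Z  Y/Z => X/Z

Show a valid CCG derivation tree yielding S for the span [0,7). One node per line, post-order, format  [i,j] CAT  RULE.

[0,1] PP/(N\NP)  lex  "slowly"
[1,2] N  lex  "ate"
[2,3] S  lex  "this"
[3,4] N\S  lex  "plan"
[2,4] N  <  k=3
[4,5] ((N\NP)\N)\N  lex  "from"
[2,5] (N\NP)\N  <  k=4
[1,5] N\NP  <  k=2
[0,5] PP  >  k=1
[5,6] NP/N  lex  "in"
[6,7] (S\PP)\(NP/N)  lex  "song"
[5,7] S\PP  <  k=6
[0,7] S  <  k=5

[0,7] S   <
  [0,5] PP   >
    [0,1] "slowly" : PP/(N\NP)
    [1,5] N\NP   <
      [1,2] "ate" : N
      [2,5] (N\NP)\N   <
        [2,4] N   <
          [2,3] "this" : S
          [3,4] "plan" : N\S
        [4,5] "from" : ((N\NP)\N)\N
  [5,7] S\PP   <
    [5,6] "in" : NP/N
    [6,7] "song" : (S\PP)\(NP/N)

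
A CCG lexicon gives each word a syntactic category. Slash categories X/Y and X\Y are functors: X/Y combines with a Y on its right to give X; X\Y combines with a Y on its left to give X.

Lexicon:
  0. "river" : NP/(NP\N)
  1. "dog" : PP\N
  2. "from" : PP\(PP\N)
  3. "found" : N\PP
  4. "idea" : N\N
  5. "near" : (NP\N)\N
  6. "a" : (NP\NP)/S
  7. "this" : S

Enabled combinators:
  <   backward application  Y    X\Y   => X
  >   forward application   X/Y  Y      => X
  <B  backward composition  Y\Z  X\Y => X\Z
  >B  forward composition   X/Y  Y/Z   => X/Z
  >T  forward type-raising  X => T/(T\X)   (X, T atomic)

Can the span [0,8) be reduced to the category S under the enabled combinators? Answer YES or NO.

NO

NP/(NP\N) PP\N PP\(PP\N) N\PP N\N (NP\N)\N (NP\NP)/S S
CKY chart[0,8] = {N/(N\NP), NP, NP/(NP\NP), NP/(S\S), PP/(PP\NP), S/(S\NP)}; S ∉ chart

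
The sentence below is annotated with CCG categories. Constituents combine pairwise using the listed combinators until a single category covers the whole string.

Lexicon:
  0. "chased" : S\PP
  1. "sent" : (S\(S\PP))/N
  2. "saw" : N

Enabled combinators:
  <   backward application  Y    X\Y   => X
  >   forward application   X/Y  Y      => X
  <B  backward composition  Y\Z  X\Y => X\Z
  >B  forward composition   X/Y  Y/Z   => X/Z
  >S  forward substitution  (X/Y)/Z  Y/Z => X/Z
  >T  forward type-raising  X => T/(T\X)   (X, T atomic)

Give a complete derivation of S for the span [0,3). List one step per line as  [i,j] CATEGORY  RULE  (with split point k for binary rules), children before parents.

[0,1] S\PP  lex  "chased"
[1,2] (S\(S\PP))/N  lex  "sent"
[2,3] N  lex  "saw"
[1,3] S\(S\PP)  >  k=2
[0,3] S  <  k=1

[0,3] S   <
  [0,1] "chased" : S\PP
  [1,3] S\(S\PP)   >
    [1,2] "sent" : (S\(S\PP))/N
    [2,3] "saw" : N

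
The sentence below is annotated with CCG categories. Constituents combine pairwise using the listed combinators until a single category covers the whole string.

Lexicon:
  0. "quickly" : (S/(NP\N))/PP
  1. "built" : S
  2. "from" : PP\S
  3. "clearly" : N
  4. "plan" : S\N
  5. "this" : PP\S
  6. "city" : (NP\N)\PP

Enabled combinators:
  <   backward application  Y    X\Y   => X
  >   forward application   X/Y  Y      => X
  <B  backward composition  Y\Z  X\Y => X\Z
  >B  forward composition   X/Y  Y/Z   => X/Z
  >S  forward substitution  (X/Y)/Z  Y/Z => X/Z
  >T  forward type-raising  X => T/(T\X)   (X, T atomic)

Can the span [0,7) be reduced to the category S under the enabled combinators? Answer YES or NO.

YES

[0,7] S   >
  [0,3] S/(NP\N)   >
    [0,1] "quickly" : (S/(NP\N))/PP
    [1,3] PP   >
      [1,2] PP/(PP\S)   >T
        [1,2] "built" : S
      [2,3] "from" : PP\S
  [3,7] NP\N   <
    [3,6] PP   <
      [3,4] "clearly" : N
      [4,6] PP\N   <B
        [4,5] "plan" : S\N
        [5,6] "this" : PP\S
    [6,7] "city" : (NP\N)\PP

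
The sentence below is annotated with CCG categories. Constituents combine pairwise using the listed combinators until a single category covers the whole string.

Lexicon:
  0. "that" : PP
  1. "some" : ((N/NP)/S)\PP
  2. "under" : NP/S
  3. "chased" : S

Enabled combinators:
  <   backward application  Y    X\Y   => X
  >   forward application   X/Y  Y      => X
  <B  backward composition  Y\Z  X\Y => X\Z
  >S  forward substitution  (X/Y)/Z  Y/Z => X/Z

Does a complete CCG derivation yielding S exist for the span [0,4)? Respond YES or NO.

PP ((N/NP)/S)\PP NP/S S
CKY chart[0,4] = {N}; S ∉ chart

NO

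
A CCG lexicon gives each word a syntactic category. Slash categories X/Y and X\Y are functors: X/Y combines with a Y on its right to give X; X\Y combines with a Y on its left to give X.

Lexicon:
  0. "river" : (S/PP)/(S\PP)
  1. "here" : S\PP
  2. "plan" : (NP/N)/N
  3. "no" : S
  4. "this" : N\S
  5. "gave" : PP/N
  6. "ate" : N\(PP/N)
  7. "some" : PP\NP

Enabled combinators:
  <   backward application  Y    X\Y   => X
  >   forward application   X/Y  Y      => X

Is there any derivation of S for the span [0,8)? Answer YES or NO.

[0,8] S   >
  [0,2] S/PP   >
    [0,1] "river" : (S/PP)/(S\PP)
    [1,2] "here" : S\PP
  [2,8] PP   <
    [2,7] NP   >
      [2,5] NP/N   >
        [2,3] "plan" : (NP/N)/N
        [3,5] N   <
          [3,4] "no" : S
          [4,5] "this" : N\S
      [5,7] N   <
        [5,6] "gave" : PP/N
        [6,7] "ate" : N\(PP/N)
    [7,8] "some" : PP\NP

YES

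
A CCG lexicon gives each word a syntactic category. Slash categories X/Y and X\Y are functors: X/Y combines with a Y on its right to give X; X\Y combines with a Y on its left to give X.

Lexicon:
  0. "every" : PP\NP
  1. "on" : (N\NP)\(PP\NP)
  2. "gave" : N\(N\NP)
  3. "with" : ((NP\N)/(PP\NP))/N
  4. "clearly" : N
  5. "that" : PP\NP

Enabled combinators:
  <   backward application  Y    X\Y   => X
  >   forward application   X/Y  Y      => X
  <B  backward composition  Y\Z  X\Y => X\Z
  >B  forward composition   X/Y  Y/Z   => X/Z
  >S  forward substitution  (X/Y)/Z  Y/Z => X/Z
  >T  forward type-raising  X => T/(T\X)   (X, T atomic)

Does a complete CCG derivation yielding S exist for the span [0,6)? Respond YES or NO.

NO

PP\NP (N\NP)\(PP\NP) N\(N\NP) ((NP\N)/(PP\NP))/N N PP\NP
CKY chart[0,6] = {N/(N\NP), NP, NP/(NP\NP), PP/(PP\NP), S/(S\NP)}; S ∉ chart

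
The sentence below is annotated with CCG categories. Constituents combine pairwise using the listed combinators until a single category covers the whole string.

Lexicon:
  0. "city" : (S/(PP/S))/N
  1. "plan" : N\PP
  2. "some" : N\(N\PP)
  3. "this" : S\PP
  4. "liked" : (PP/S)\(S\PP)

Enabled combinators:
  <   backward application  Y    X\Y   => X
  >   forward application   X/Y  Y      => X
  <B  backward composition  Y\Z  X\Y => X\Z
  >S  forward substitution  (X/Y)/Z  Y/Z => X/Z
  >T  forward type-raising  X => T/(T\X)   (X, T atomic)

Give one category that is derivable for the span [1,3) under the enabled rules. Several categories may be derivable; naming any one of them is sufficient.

[0,5] S   >
  [0,3] S/(PP/S)   >
    [0,1] "city" : (S/(PP/S))/N
    [1,3] N   <
      [1,2] "plan" : N\PP
      [2,3] "some" : N\(N\PP)
  [3,5] PP/S   <
    [3,4] "this" : S\PP
    [4,5] "liked" : (PP/S)\(S\PP)

N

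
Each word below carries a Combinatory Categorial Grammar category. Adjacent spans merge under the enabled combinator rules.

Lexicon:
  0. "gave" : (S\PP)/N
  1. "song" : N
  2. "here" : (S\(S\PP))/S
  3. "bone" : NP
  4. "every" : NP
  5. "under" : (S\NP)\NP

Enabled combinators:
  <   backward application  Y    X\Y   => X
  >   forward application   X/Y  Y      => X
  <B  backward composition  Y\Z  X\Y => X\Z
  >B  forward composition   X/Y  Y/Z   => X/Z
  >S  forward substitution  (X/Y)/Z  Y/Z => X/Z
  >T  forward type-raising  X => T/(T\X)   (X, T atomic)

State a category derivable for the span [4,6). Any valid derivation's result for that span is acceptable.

[0,6] S   <
  [0,2] S\PP   >
    [0,1] "gave" : (S\PP)/N
    [1,2] "song" : N
  [2,6] S\(S\PP)   >
    [2,3] "here" : (S\(S\PP))/S
    [3,6] S   <
      [3,4] "bone" : NP
      [4,6] S\NP   <
        [4,5] "every" : NP
        [5,6] "under" : (S\NP)\NP

S\NP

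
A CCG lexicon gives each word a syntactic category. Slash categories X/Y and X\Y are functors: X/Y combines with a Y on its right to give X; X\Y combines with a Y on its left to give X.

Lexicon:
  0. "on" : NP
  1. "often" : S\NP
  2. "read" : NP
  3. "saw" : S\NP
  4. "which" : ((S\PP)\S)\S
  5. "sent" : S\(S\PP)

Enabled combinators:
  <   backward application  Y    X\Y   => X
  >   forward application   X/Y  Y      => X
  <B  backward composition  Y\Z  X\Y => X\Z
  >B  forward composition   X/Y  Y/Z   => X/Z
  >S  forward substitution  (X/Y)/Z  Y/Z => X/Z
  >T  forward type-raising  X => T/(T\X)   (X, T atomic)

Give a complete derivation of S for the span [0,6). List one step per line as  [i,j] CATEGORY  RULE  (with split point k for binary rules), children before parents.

[0,6] S   <
  [0,5] S\PP   <
    [0,2] S   <
      [0,1] "on" : NP
      [1,2] "often" : S\NP
    [2,5] (S\PP)\S   <
      [2,4] S   >
        [2,3] S/(S\NP)   >T
          [2,3] "read" : NP
        [3,4] "saw" : S\NP
      [4,5] "which" : ((S\PP)\S)\S
  [5,6] "sent" : S\(S\PP)

[0,1] NP  lex  "on"
[1,2] S\NP  lex  "often"
[0,2] S  <  k=1
[2,3] NP  lex  "read"
[2,3] S/(S\NP)  >T
[3,4] S\NP  lex  "saw"
[2,4] S  >  k=3
[4,5] ((S\PP)\S)\S  lex  "which"
[2,5] (S\PP)\S  <  k=4
[0,5] S\PP  <  k=2
[5,6] S\(S\PP)  lex  "sent"
[0,6] S  <  k=5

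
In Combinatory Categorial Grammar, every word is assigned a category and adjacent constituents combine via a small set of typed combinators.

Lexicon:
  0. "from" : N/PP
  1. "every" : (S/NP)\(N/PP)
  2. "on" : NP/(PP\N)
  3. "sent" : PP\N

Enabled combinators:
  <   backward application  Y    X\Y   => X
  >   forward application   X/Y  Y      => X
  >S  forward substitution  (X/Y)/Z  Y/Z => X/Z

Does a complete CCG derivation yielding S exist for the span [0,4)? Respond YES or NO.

YES

[0,4] S   >
  [0,2] S/NP   <
    [0,1] "from" : N/PP
    [1,2] "every" : (S/NP)\(N/PP)
  [2,4] NP   >
    [2,3] "on" : NP/(PP\N)
    [3,4] "sent" : PP\N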